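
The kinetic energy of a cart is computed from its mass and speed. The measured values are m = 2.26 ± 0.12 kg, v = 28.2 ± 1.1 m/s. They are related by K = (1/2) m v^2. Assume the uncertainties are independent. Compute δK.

84.8 J

For a monomial K ∝ m, v^2, fractional errors add in quadrature:
  (1·δm/m)² = (1×0.0531)² = 0.00282;  (2·δv/v)² = (2×0.0390)² = 0.00609
δK/K = √(0.00891) = 0.0944
K = 899 J, so δK = 0.0944 × 899 = 84.8 J.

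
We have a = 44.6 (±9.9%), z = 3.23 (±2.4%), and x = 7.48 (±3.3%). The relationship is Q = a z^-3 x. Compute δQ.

1.26

Products/powers → add relative errors in quadrature, weighted by exponent:
  (1·δa/a)² = (1×0.0990)² = 0.00980;  (-3·δz/z)² = (-3×0.0240)² = 0.00518;  (1·δx/x)² = (1×0.0330)² = 0.00109
δQ/Q = √(0.0161) = 0.127
Q = 9.90, so δQ = 0.127 × 9.90 = 1.26.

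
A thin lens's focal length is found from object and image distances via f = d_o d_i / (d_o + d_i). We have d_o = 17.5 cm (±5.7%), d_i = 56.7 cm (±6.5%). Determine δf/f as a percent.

∂f/∂d_o = (d_i/(d_o+d_i))² = 0.584;  ∂f/∂d_i = (d_o/(d_o+d_i))² = 0.0556
δf = √((∂f/∂d_o · δd_o)² + (∂f/∂d_i · δd_i)²) = √(0.339 + 0.0420) = 0.617 cm
f = 13.4 cm, so δf/f = 0.617/13.4 = 0.0462.

4.62%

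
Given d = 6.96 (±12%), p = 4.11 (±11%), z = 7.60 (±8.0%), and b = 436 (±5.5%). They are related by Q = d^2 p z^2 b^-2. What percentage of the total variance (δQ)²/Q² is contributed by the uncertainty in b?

11.3%

(δQ/Q)² = (2·δd/d)² + (1·δp/p)² + (2·δz/z)² + (-2·δb/b)²
  d term: (2×0.120)² = 0.0576
  p term: (1×0.110)² = 0.0121
  z term: (2×0.0800)² = 0.0256
  b term: (-2×0.0550)² = 0.0121
Total = 0.107. Share from b = 0.0121/0.107 = 0.113.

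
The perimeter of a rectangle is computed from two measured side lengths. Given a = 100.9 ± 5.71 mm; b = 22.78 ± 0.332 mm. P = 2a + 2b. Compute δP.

P is a linear combination, so absolute uncertainties add in quadrature:
  (2·δa)² = 130;  (2·δb)² = 0.441
δP = √(131) = 11.4 mm

11.4 mm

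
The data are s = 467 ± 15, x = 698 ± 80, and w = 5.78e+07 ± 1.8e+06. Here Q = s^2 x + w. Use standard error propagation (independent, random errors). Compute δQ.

Let p = s^2·x = 1.52e+08. δp/p = √((2·δs/s)² + (1·δx/x)²) = √(0.00413 + 0.0131) = 0.131, so δp = 2e+07.
Q = p + w: δQ = √(δp² + δw²) = √(4e+14 + 3.24e+12) = 2.01e+07

2.01e+07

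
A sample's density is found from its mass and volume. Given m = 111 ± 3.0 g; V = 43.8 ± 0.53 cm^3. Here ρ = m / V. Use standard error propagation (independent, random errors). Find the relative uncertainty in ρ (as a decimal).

0.0296

Relative error in a monomial: (δρ/ρ)² = Σ (nᵢ · δxᵢ/xᵢ)².
  (1·δm/m)² = (1×0.0270)² = 0.000730;  (-1·δV/V)² = (-1×0.0121)² = 0.000146
δρ/ρ = √(0.000877) = 0.0296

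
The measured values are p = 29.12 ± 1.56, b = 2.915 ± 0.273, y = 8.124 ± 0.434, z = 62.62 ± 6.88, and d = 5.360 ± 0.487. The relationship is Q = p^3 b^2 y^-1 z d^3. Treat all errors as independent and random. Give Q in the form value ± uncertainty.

(2.491 ± 0.965) × 10^8

Each factor contributes (exponent × relative error)² to (δQ/Q)²:
  (3·δp/p)² = (3×0.0536)² = 0.0258;  (2·δb/b)² = (2×0.0937)² = 0.0351;  (-1·δy/y)² = (-1×0.0534)² = 0.00285;  (1·δz/z)² = (1×0.110)² = 0.0121;  (3·δd/d)² = (3×0.0909)² = 0.0743
δQ/Q = √(0.150) = 0.387
Q = 2.491e+08, so δQ = 0.387 × 2.491e+08 = 9.65e+07.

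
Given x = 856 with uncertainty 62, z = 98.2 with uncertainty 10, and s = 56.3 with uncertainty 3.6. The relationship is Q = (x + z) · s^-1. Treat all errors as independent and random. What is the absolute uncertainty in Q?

1.56

Let u = x + z = 954. δu = √(δx² + δz²) = √(3840 + 100) = 62.8, so δu/u = 0.0658.
Q is then a monomial in u, s:
δQ/Q = √((δu/u)² + (-1·δs/s)²) = √(0.00433 + 0.00409) = 0.0918
Q = 16.9, so δQ = 0.0918 × 16.9 = 1.56.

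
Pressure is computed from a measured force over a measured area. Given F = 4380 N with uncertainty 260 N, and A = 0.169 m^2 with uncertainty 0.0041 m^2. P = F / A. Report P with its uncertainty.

25900 ± 1660 Pa

Each factor contributes (exponent × relative error)² to (δP/P)²:
  (1·δF/F)² = (1×0.0594)² = 0.00352;  (-1·δA/A)² = (-1×0.0243)² = 0.000589
δP/P = √(0.00411) = 0.0641
P = 25900 Pa, so δP = 0.0641 × 25900 = 1660 Pa.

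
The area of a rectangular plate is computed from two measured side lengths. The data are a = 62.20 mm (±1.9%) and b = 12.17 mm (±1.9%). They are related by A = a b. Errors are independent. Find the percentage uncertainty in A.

Products/powers → add relative errors in quadrature, weighted by exponent:
  (1·δa/a)² = (1×0.0190)² = 0.000361;  (1·δb/b)² = (1×0.0190)² = 0.000361
δA/A = √(0.000722) = 0.0269

2.69%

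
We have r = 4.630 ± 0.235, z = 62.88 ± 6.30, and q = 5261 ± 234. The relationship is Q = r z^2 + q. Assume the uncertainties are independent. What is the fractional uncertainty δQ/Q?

0.161

Let p = r·z^2 = 18310. δp/p = √((1·δr/r)² + (2·δz/z)²) = √(0.00258 + 0.0402) = 0.207, so δp = 3780.
Q = p + q: δQ = √(δp² + δq²) = √(1.43e+07 + 54800) = 3790
Q = 23570, so δQ/Q = 3790/23570 = 0.161.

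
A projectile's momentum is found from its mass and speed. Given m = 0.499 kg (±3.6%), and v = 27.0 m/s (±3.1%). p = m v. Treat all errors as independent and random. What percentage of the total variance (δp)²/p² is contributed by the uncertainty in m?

57.4%

(δp/p)² = (1·δm/m)² + (1·δv/v)²
  m term: (1×0.0360)² = 0.00130
  v term: (1×0.0310)² = 0.000961
Total = 0.00226. Share from m = 0.00130/0.00226 = 0.574.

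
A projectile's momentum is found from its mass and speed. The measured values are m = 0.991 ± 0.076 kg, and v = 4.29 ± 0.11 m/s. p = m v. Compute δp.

Relative error in a monomial: (δp/p)² = Σ (nᵢ · δxᵢ/xᵢ)².
  (1·δm/m)² = (1×0.0767)² = 0.00588;  (1·δv/v)² = (1×0.0256)² = 0.000657
δp/p = √(0.00654) = 0.0809
p = 4.25 kg·m/s, so δp = 0.0809 × 4.25 = 0.344 kg·m/s.

0.344 kg·m/s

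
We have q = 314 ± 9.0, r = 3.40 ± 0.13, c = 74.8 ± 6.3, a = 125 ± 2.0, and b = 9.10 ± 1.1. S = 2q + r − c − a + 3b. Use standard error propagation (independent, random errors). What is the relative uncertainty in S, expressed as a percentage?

S is a linear combination, so absolute uncertainties add in quadrature:
  (2·δq)² = 324;  (δr)² = 0.0169;  (δc)² = 39.7;  (δa)² = 4.00;  (3·δb)² = 10.9
δS = √(379) = 19.5
S = 459, so δS/S = 19.5/459 = 0.0424.

4.24%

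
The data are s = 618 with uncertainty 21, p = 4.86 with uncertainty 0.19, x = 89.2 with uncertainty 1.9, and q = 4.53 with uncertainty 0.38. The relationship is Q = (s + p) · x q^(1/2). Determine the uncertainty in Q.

Let u = s + p = 623. δu = √(δs² + δp²) = √(441 + 0.0361) = 21.0, so δu/u = 0.0337.
Q is then a monomial in u, x, q:
δQ/Q = √((δu/u)² + (1·δx/x)² + (½·δq/q)²) = √(0.00114 + 0.000454 + 0.00176) = 0.0579
Q = 1.18e+05, so δQ = 0.0579 × 1.18e+05 = 6840.

6840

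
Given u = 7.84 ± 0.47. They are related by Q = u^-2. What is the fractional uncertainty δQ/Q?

0.120

Q ∝ u^-2, so δQ/Q = |-2| · δu/u = 2 × 0.0599 = 0.120.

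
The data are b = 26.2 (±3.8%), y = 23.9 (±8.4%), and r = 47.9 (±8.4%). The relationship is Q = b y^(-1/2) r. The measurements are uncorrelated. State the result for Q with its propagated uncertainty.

257 ± 26.0

Q is a product of powers, so relative uncertainties combine in quadrature:
  (1·δb/b)² = (1×0.0380)² = 0.00144;  (−½·δy/y)² = (-0.5×0.0840)² = 0.00176;  (1·δr/r)² = (1×0.0840)² = 0.00706
δQ/Q = √(0.0103) = 0.101
Q = 257, so δQ = 0.101 × 257 = 26.0.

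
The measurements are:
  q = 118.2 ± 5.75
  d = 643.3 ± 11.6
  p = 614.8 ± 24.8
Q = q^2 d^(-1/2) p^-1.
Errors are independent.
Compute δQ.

Each factor contributes (exponent × relative error)² to (δQ/Q)²:
  (2·δq/q)² = (2×0.0486)² = 0.00947;  (−½·δd/d)² = (-0.5×0.0180)² = 8.13e-05;  (-1·δp/p)² = (-1×0.0403)² = 0.00163
δQ/Q = √(0.0112) = 0.106
Q = 0.8960, so δQ = 0.106 × 0.8960 = 0.0947.

0.0947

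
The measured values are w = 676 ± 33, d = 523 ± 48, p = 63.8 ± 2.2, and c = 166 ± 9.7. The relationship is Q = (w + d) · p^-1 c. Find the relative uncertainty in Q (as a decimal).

Let u = w + d = 1200. δu = √(δw² + δd²) = √(1090 + 2300) = 58.2, so δu/u = 0.0486.
Q is then a monomial in u, p, c:
δQ/Q = √((δu/u)² + (-1·δp/p)² + (1·δc/c)²) = √(0.00236 + 0.00119 + 0.00341) = 0.0834

0.0834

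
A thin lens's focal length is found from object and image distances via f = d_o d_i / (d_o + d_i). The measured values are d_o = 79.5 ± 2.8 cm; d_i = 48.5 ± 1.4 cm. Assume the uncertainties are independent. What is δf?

0.673 cm

∂f/∂d_o = (d_i/(d_o+d_i))² = 0.144;  ∂f/∂d_i = (d_o/(d_o+d_i))² = 0.386
δf = √((∂f/∂d_o · δd_o)² + (∂f/∂d_i · δd_i)²) = √(0.162 + 0.292) = 0.673 cm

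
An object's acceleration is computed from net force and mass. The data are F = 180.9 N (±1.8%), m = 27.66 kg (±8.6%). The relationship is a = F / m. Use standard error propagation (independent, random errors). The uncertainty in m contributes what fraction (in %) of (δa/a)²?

95.8%

(δa/a)² = (1·δF/F)² + (-1·δm/m)²
  F term: (1×0.0180)² = 0.000324
  m term: (-1×0.0860)² = 0.00740
Total = 0.00772. Share from m = 0.00740/0.00772 = 0.958.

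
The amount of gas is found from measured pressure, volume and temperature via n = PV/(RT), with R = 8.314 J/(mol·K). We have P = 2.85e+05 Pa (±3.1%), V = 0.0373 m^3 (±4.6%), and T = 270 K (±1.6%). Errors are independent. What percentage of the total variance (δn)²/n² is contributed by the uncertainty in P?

28.8%

(δn/n)² = (1·δP/P)² + (1·δV/V)² + (-1·δT/T)²
  P term: (1×0.0310)² = 0.000961
  V term: (1×0.0460)² = 0.00212
  T term: (-1×0.0160)² = 0.000256
Total = 0.00333. Share from P = 0.000961/0.00333 = 0.288.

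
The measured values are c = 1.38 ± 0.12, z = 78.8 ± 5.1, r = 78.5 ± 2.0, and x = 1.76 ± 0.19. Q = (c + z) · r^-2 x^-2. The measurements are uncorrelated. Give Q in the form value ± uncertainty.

0.00420 ± 0.000969

Let u = c + z = 80.2. δu = √(δc² + δz²) = √(0.0144 + 26.0) = 5.10, so δu/u = 0.0636.
Q is then a monomial in u, r, x:
δQ/Q = √((δu/u)² + (-2·δr/r)² + (-2·δx/x)²) = √(0.00405 + 0.00260 + 0.0466) = 0.231
Q = 0.00420, so δQ = 0.231 × 0.00420 = 0.000969.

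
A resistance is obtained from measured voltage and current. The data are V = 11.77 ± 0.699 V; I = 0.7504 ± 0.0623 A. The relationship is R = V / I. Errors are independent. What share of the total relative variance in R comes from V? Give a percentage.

(δR/R)² = (1·δV/V)² + (-1·δI/I)²
  V term: (1×0.0594)² = 0.00353
  I term: (-1×0.0830)² = 0.00689
Total = 0.0104. Share from V = 0.00353/0.0104 = 0.338.

33.8%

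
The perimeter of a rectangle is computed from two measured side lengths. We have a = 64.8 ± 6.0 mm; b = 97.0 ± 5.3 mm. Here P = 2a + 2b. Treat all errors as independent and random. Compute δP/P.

0.0495

Sums and differences: (δP)² = Σ (cᵢ δxᵢ)².
  (2·δa)² = 144;  (2·δb)² = 112
δP = √(256) = 16.0 mm
P = 324 mm, so δP/P = 16.0/324 = 0.0495.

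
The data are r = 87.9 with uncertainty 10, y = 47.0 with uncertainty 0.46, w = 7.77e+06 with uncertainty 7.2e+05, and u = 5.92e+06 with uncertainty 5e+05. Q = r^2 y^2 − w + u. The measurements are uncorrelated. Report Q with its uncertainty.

(1.52 ± 0.400) × 10^7

Let p = r^2·y^2 = 1.71e+07. δp/p = √((2·δr/r)² + (2·δy/y)²) = √(0.0518 + 0.000383) = 0.228, so δp = 3.9e+06.
Q = p − w + u: δQ = √(δp² + δw² + δu²) = √(1.52e+13 + 5.18e+11 + 2.5e+11) = 4e+06
Q = 1.52e+07.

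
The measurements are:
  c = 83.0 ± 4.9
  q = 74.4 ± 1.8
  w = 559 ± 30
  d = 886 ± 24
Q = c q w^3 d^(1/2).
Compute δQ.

5.58e+12

Each factor contributes (exponent × relative error)² to (δQ/Q)²:
  (1·δc/c)² = (1×0.0590)² = 0.00349;  (1·δq/q)² = (1×0.0242)² = 0.000585;  (3·δw/w)² = (3×0.0537)² = 0.0259;  (½·δd/d)² = (0.5×0.0271)² = 0.000183
δQ/Q = √(0.0302) = 0.174
Q = 3.21e+13, so δQ = 0.174 × 3.21e+13 = 5.58e+12.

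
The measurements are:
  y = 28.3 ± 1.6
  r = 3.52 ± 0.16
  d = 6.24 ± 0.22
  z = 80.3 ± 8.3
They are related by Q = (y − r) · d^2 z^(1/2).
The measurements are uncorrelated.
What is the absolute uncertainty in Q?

941

Let u = y − r = 24.8. δu = √(δy² + δr²) = √(2.56 + 0.0256) = 1.61, so δu/u = 0.0649.
Q is then a monomial in u, d, z:
δQ/Q = √((δu/u)² + (2·δd/d)² + (½·δz/z)²) = √(0.00421 + 0.00497 + 0.00267) = 0.109
Q = 8650, so δQ = 0.109 × 8650 = 941.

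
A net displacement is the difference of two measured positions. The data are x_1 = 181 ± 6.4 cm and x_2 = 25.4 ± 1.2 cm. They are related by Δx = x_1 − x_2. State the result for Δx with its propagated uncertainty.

Absolute uncertainties add in quadrature for a linear combination:
  (δx_1)² = 41.0;  (δx_2)² = 1.44
δΔx = √(42.4) = 6.51 cm
Δx = 156 cm.

156 ± 6.51 cm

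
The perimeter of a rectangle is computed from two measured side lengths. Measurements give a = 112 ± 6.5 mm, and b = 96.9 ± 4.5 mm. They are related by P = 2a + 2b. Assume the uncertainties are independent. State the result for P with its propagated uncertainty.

P is a linear combination, so absolute uncertainties add in quadrature:
  (2·δa)² = 169;  (2·δb)² = 81.0
δP = √(250) = 15.8 mm
P = 418 mm.

418 ± 15.8 mm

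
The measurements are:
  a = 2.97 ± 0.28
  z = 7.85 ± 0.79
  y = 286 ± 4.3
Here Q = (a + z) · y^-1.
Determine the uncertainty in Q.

Let u = a + z = 10.8. δu = √(δa² + δz²) = √(0.0784 + 0.624) = 0.838, so δu/u = 0.0775.
Q is then a monomial in u, y:
δQ/Q = √((δu/u)² + (-1·δy/y)²) = √(0.00600 + 0.000226) = 0.0789
Q = 0.0378, so δQ = 0.0789 × 0.0378 = 0.00299.

0.00299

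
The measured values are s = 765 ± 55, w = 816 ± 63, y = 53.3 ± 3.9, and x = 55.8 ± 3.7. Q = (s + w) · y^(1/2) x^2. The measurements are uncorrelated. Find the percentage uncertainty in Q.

14.7%

Let u = s + w = 1580. δu = √(δs² + δw²) = √(3020 + 3970) = 83.6, so δu/u = 0.0529.
Q is then a monomial in u, y, x:
δQ/Q = √((δu/u)² + (½·δy/y)² + (2·δx/x)²) = √(0.00280 + 0.00134 + 0.0176) = 0.147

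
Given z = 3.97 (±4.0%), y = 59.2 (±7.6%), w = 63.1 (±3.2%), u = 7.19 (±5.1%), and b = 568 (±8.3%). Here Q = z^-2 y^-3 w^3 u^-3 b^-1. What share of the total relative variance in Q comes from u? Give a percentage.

(δQ/Q)² = (-2·δz/z)² + (-3·δy/y)² + (3·δw/w)² + (-3·δu/u)² + (-1·δb/b)²
  z term: (-2×0.0400)² = 0.00640
  y term: (-3×0.0760)² = 0.0520
  w term: (3×0.0320)² = 0.00922
  u term: (-3×0.0510)² = 0.0234
  b term: (-1×0.0830)² = 0.00689
Total = 0.0979. Share from u = 0.0234/0.0979 = 0.239.

23.9%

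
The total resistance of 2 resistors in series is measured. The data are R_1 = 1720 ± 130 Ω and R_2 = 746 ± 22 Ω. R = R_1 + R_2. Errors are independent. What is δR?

Sums and differences: (δR)² = Σ (cᵢ δxᵢ)².
  (δR_1)² = 16900;  (δR_2)² = 484
δR = √(17400) = 132 Ω

132 Ω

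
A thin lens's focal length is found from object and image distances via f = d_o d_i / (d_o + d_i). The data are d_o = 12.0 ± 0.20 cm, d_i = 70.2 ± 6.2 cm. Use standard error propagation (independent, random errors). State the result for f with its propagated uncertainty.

10.2 ± 0.197 cm

∂f/∂d_o = (d_i/(d_o+d_i))² = 0.729;  ∂f/∂d_i = (d_o/(d_o+d_i))² = 0.0213
δf = √((∂f/∂d_o · δd_o)² + (∂f/∂d_i · δd_i)²) = √(0.0213 + 0.0175) = 0.197 cm
f = 10.2 cm.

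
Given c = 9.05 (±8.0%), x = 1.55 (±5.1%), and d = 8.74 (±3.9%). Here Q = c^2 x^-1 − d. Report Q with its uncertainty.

44.1 ± 8.88

Let p = c^2·x^-1 = 52.8. δp/p = √((2·δc/c)² + (-1·δx/x)²) = √(0.0256 + 0.00260) = 0.168, so δp = 8.87.
Q = p − d: δQ = √(δp² + δd²) = √(78.7 + 0.116) = 8.88
Q = 44.1.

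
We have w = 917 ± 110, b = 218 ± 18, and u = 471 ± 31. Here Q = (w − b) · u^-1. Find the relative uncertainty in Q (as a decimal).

0.173

Let h = w − b = 699. δh = √(δw² + δb²) = √(12100 + 324) = 111, so δh/h = 0.159.
Q is then a monomial in h, u:
δQ/Q = √((δh/h)² + (-1·δu/u)²) = √(0.0254 + 0.00433) = 0.173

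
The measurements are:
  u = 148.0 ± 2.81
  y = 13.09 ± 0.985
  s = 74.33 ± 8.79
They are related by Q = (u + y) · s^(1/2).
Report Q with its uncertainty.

Let w = u + y = 161.1. δw = √(δu² + δy²) = √(7.90 + 0.970) = 2.98, so δw/w = 0.0185.
Q is then a monomial in w, s:
δQ/Q = √((δw/w)² + (½·δs/s)²) = √(0.000342 + 0.00350) = 0.0620
Q = 1389, so δQ = 0.0620 × 1389 = 86.0.

1389 ± 86.0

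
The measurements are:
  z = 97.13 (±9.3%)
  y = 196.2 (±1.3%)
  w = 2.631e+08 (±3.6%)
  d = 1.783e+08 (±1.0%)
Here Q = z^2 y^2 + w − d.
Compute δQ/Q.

Let p = z^2·y^2 = 3.632e+08. δp/p = √((2·δz/z)² + (2·δy/y)²) = √(0.0346 + 0.000676) = 0.188, so δp = 6.82e+07.
Q = p + w − d: δQ = √(δp² + δw² + δd²) = √(4.65e+15 + 8.97e+13 + 3.18e+12) = 6.89e+07
Q = 4.48e+08, so δQ/Q = 6.89e+07/4.48e+08 = 0.154.

0.154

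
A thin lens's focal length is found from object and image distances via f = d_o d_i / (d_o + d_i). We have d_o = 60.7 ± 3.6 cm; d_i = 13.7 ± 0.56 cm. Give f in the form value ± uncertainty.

∂f/∂d_o = (d_i/(d_o+d_i))² = 0.0339;  ∂f/∂d_i = (d_o/(d_o+d_i))² = 0.666
δf = √((∂f/∂d_o · δd_o)² + (∂f/∂d_i · δd_i)²) = √(0.0149 + 0.139) = 0.392 cm
f = 11.2 cm.

11.2 ± 0.392 cm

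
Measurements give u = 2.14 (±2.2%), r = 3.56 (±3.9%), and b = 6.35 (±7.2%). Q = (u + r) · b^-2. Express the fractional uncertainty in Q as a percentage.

Let w = u + r = 5.70. δw = √(δu² + δr²) = √(0.00222 + 0.0193) = 0.147, so δw/w = 0.0257.
Q is then a monomial in w, b:
δQ/Q = √((δw/w)² + (-2·δb/b)²) = √(0.000662 + 0.0207) = 0.146

14.6%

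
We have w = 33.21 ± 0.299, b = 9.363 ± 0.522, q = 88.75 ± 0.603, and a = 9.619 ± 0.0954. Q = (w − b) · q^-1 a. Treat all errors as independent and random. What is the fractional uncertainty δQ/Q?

0.0279

Let u = w − b = 23.85. δu = √(δw² + δb²) = √(0.0894 + 0.272) = 0.602, so δu/u = 0.0252.
Q is then a monomial in u, q, a:
δQ/Q = √((δu/u)² + (-1·δq/q)² + (1·δa/a)²) = √(0.000636 + 4.62e-05 + 9.84e-05) = 0.0279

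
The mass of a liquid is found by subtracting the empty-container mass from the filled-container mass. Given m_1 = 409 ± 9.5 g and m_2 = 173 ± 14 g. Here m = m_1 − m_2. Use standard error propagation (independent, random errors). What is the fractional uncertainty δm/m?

Sums and differences: (δm)² = Σ (cᵢ δxᵢ)².
  (δm_1)² = 90.2;  (δm_2)² = 196
δm = √(286) = 16.9 g
m = 236 g, so δm/m = 16.9/236 = 0.0717.

0.0717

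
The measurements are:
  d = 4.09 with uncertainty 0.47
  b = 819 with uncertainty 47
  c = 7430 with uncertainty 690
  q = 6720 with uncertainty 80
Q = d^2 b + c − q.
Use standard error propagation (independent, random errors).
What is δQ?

Let p = d^2·b = 13700. δp/p = √((2·δd/d)² + (1·δb/b)²) = √(0.0528 + 0.00329) = 0.237, so δp = 3250.
Q = p + c − q: δQ = √(δp² + δc² + δq²) = √(1.05e+07 + 4.76e+05 + 6400) = 3320

3320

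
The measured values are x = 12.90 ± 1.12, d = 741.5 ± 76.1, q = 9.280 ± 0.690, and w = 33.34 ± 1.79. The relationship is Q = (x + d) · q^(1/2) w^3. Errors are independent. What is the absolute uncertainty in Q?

1.65e+07

Let u = x + d = 754.4. δu = √(δx² + δd²) = √(1.25 + 5790) = 76.1, so δu/u = 0.101.
Q is then a monomial in u, q, w:
δQ/Q = √((δu/u)² + (½·δq/q)² + (3·δw/w)²) = √(0.0102 + 0.00138 + 0.0259) = 0.194
Q = 8.517e+07, so δQ = 0.194 × 8.517e+07 = 1.65e+07.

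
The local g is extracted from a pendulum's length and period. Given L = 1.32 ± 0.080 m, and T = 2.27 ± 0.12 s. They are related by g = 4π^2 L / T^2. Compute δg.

Since g is a product/quotient, work with relative uncertainties:
  (1·δL/L)² = (1×0.0606)² = 0.00367;  (-2·δT/T)² = (-2×0.0529)² = 0.0112
δg/g = √(0.0149) = 0.122
g = 10.1 m/s^2, so δg = 0.122 × 10.1 = 1.23 m/s^2.

1.23 m/s^2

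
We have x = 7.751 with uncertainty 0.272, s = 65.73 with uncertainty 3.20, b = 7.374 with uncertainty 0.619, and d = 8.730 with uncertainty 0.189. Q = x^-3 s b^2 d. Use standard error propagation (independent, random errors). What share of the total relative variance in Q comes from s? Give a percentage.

5.63%

(δQ/Q)² = (-3·δx/x)² + (1·δs/s)² + (2·δb/b)² + (1·δd/d)²
  x term: (-3×0.0351)² = 0.0111
  s term: (1×0.0487)² = 0.00237
  b term: (2×0.0839)² = 0.0282
  d term: (1×0.0216)² = 0.000469
Total = 0.0421. Share from s = 0.00237/0.0421 = 0.0563.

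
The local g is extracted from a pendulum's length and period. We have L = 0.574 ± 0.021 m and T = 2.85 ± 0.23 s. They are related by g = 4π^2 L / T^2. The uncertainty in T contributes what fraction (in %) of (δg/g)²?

95.1%

(δg/g)² = (1·δL/L)² + (-2·δT/T)²
  L term: (1×0.0366)² = 0.00134
  T term: (-2×0.0807)² = 0.0261
Total = 0.0274. Share from T = 0.0261/0.0274 = 0.951.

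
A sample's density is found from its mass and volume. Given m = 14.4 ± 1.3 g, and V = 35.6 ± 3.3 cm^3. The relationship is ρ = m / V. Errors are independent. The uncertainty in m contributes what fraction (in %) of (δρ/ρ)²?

48.7%

(δρ/ρ)² = (1·δm/m)² + (-1·δV/V)²
  m term: (1×0.0903)² = 0.00815
  V term: (-1×0.0927)² = 0.00859
Total = 0.0167. Share from m = 0.00815/0.0167 = 0.487.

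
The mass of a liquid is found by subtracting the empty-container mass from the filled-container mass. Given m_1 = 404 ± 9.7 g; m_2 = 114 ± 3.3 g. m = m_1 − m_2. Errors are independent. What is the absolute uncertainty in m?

Absolute uncertainties add in quadrature for a linear combination:
  (δm_1)² = 94.1;  (δm_2)² = 10.9
δm = √(105) = 10.2 g

10.2 g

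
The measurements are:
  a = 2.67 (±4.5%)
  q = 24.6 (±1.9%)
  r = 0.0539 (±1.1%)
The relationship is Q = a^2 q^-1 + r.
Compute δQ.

Let p = a^2·q^-1 = 0.290. δp/p = √((2·δa/a)² + (-1·δq/q)²) = √(0.00810 + 0.000361) = 0.0920, so δp = 0.0267.
Q = p + r: δQ = √(δp² + δr²) = √(0.000711 + 3.52e-07) = 0.0267

0.0267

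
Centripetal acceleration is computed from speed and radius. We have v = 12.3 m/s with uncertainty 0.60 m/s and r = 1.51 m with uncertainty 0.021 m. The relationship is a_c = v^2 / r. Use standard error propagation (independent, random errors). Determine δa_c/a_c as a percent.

9.85%

Each factor contributes (exponent × relative error)² to (δa_c/a_c)²:
  (2·δv/v)² = (2×0.0488)² = 0.00952;  (-1·δr/r)² = (-1×0.0139)² = 0.000193
δa_c/a_c = √(0.00971) = 0.0985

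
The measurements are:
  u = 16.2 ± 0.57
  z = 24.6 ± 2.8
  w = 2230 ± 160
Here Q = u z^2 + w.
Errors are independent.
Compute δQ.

Let p = u·z^2 = 9800. δp/p = √((1·δu/u)² + (2·δz/z)²) = √(0.00124 + 0.0518) = 0.230, so δp = 2260.
Q = p + w: δQ = √(δp² + δw²) = √(5.1e+06 + 25600) = 2260

2260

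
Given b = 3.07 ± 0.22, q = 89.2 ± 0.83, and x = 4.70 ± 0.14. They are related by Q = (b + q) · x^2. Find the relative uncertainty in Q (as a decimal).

Let u = b + q = 92.3. δu = √(δb² + δq²) = √(0.0484 + 0.689) = 0.859, so δu/u = 0.00931.
Q is then a monomial in u, x:
δQ/Q = √((δu/u)² + (2·δx/x)²) = √(8.66e-05 + 0.00355) = 0.0603

0.0603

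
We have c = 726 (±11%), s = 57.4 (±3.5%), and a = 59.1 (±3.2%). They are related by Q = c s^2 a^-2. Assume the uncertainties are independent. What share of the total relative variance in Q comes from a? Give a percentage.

(δQ/Q)² = (1·δc/c)² + (2·δs/s)² + (-2·δa/a)²
  c term: (1×0.110)² = 0.0121
  s term: (2×0.0350)² = 0.00490
  a term: (-2×0.0320)² = 0.00410
Total = 0.0211. Share from a = 0.00410/0.0211 = 0.194.

19.4%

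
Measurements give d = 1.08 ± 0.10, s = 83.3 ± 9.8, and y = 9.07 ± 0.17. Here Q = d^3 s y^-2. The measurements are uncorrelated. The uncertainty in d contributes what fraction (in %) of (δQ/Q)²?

(δQ/Q)² = (3·δd/d)² + (1·δs/s)² + (-2·δy/y)²
  d term: (3×0.0926)² = 0.0772
  s term: (1×0.118)² = 0.0138
  y term: (-2×0.0187)² = 0.00141
Total = 0.0924. Share from d = 0.0772/0.0924 = 0.835.

83.5%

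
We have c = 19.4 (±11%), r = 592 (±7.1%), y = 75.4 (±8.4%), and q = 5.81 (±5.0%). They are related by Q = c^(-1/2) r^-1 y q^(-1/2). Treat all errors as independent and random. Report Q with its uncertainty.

0.0120 ± 0.00151

Since Q is a product/quotient, work with relative uncertainties:
  (−½·δc/c)² = (-0.5×0.110)² = 0.00302;  (-1·δr/r)² = (-1×0.0710)² = 0.00504;  (1·δy/y)² = (1×0.0840)² = 0.00706;  (−½·δq/q)² = (-0.5×0.0500)² = 0.000625
δQ/Q = √(0.0157) = 0.125
Q = 0.0120, so δQ = 0.125 × 0.0120 = 0.00151.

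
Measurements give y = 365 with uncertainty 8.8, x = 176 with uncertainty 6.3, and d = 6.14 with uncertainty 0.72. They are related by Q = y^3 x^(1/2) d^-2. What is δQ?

Each factor contributes (exponent × relative error)² to (δQ/Q)²:
  (3·δy/y)² = (3×0.0241)² = 0.00523;  (½·δx/x)² = (0.5×0.0358)² = 0.000320;  (-2·δd/d)² = (-2×0.117)² = 0.0550
δQ/Q = √(0.0606) = 0.246
Q = 1.71e+07, so δQ = 0.246 × 1.71e+07 = 4.21e+06.

4.21e+06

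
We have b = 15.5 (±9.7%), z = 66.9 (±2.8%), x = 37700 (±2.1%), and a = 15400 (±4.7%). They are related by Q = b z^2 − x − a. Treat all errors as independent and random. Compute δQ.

7840

Let p = b·z^2 = 69400. δp/p = √((1·δb/b)² + (2·δz/z)²) = √(0.00941 + 0.00314) = 0.112, so δp = 7770.
Q = p − x − a: δQ = √(δp² + δx² + δa²) = √(6.04e+07 + 6.27e+05 + 5.24e+05) = 7840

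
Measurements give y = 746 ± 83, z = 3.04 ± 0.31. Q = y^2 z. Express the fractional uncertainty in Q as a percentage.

24.5%

Products/powers → add relative errors in quadrature, weighted by exponent:
  (2·δy/y)² = (2×0.111)² = 0.0495;  (1·δz/z)² = (1×0.102)² = 0.0104
δQ/Q = √(0.0599) = 0.245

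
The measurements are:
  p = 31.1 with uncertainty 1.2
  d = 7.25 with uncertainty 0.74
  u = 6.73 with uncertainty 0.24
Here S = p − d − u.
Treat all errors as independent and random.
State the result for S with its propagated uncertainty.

Sums and differences: (δS)² = Σ (cᵢ δxᵢ)².
  (δp)² = 1.44;  (δd)² = 0.548;  (δu)² = 0.0576
δS = √(2.05) = 1.43
S = 17.1.

17.1 ± 1.43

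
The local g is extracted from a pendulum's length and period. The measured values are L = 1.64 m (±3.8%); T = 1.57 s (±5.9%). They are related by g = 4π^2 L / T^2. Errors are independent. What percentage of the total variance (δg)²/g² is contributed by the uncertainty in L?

(δg/g)² = (1·δL/L)² + (-2·δT/T)²
  L term: (1×0.0380)² = 0.00144
  T term: (-2×0.0590)² = 0.0139
Total = 0.0154. Share from L = 0.00144/0.0154 = 0.0940.

9.40%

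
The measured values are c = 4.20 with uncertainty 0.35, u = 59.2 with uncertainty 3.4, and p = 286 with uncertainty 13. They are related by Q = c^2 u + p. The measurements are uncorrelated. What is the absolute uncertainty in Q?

185

Let w = c^2·u = 1040. δw/w = √((2·δc/c)² + (1·δu/u)²) = √(0.0278 + 0.00330) = 0.176, so δw = 184.
Q = w + p: δQ = √(δw² + δp²) = √(33900 + 169) = 185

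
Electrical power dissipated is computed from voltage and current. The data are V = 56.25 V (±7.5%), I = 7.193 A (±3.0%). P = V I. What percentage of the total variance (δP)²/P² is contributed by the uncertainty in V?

86.2%

(δP/P)² = (1·δV/V)² + (1·δI/I)²
  V term: (1×0.0750)² = 0.00562
  I term: (1×0.0300)² = 0.000900
Total = 0.00652. Share from V = 0.00562/0.00652 = 0.862.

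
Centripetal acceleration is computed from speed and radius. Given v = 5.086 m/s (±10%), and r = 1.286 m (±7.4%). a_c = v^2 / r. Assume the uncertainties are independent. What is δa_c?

Since a_c is a product/quotient, work with relative uncertainties:
  (2·δv/v)² = (2×0.100)² = 0.0400;  (-1·δr/r)² = (-1×0.0740)² = 0.00548
δa_c/a_c = √(0.0455) = 0.213
a_c = 20.11 m/s^2, so δa_c = 0.213 × 20.11 = 4.29 m/s^2.

4.29 m/s^2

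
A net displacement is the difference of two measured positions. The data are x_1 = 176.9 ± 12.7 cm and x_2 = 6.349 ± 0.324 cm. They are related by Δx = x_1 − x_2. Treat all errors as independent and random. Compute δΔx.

12.7 cm

Absolute uncertainties add in quadrature for a linear combination:
  (δx_1)² = 161;  (δx_2)² = 0.105
δΔx = √(161) = 12.7 cm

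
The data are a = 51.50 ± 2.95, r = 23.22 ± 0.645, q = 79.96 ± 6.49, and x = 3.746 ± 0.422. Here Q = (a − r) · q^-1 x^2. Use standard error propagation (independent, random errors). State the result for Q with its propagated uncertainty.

Let u = a − r = 28.28. δu = √(δa² + δr²) = √(8.70 + 0.416) = 3.02, so δu/u = 0.107.
Q is then a monomial in u, q, x:
δQ/Q = √((δu/u)² + (-1·δq/q)² + (2·δx/x)²) = √(0.0114 + 0.00659 + 0.0508) = 0.262
Q = 4.963, so δQ = 0.262 × 4.963 = 1.30.

4.963 ± 1.30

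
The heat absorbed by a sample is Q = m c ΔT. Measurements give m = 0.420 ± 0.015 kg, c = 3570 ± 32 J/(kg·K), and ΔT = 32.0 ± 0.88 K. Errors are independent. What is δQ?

2210 J

Each factor contributes (exponent × relative error)² to (δQ/Q)²:
  (1·δm/m)² = (1×0.0357)² = 0.00128;  (1·δc/c)² = (1×0.00896)² = 8.03e-05;  (1·δΔT/ΔT)² = (1×0.0275)² = 0.000756
δQ/Q = √(0.00211) = 0.0460
Q = 48000 J, so δQ = 0.0460 × 48000 = 2210 J.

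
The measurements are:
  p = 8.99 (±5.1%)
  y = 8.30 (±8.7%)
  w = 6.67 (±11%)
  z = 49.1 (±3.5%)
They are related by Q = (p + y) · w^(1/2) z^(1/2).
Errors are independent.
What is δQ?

Let u = p + y = 17.3. δu = √(δp² + δy²) = √(0.210 + 0.521) = 0.855, so δu/u = 0.0495.
Q is then a monomial in u, w, z:
δQ/Q = √((δu/u)² + (½·δw/w)² + (½·δz/z)²) = √(0.00245 + 0.00302 + 0.000306) = 0.0760
Q = 313, so δQ = 0.0760 × 313 = 23.8.

23.8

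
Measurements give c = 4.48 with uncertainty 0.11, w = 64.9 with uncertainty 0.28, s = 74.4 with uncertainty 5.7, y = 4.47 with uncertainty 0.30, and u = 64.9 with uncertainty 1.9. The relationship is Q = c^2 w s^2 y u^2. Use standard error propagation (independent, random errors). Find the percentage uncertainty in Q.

For a monomial Q ∝ c^2, w, s^2, y, u^2, fractional errors add in quadrature:
  (2·δc/c)² = (2×0.0246)² = 0.00241;  (1·δw/w)² = (1×0.00431)² = 1.86e-05;  (2·δs/s)² = (2×0.0766)² = 0.0235;  (1·δy/y)² = (1×0.0671)² = 0.00450;  (2·δu/u)² = (2×0.0293)² = 0.00343
δQ/Q = √(0.0338) = 0.184

18.4%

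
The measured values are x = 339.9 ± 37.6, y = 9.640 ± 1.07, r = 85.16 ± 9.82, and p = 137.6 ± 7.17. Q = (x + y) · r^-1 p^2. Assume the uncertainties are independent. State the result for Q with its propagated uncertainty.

77710 ± 14700

Let u = x + y = 349.5. δu = √(δx² + δy²) = √(1410 + 1.14) = 37.6, so δu/u = 0.108.
Q is then a monomial in u, r, p:
δQ/Q = √((δu/u)² + (-1·δr/r)² + (2·δp/p)²) = √(0.0116 + 0.0133 + 0.0109) = 0.189
Q = 77710, so δQ = 0.189 × 77710 = 14700.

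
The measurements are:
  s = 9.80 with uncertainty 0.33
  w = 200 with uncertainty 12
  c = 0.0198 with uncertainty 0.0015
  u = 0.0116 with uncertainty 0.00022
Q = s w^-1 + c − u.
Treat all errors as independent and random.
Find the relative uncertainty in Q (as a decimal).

0.0646

Let p = s·w^-1 = 0.0490. δp/p = √((1·δs/s)² + (-1·δw/w)²) = √(0.00113 + 0.00360) = 0.0688, so δp = 0.00337.
Q = p + c − u: δQ = √(δp² + δc² + δu²) = √(1.14e-05 + 2.25e-06 + 4.84e-08) = 0.00370
Q = 0.0572, so δQ/Q = 0.00370/0.0572 = 0.0646.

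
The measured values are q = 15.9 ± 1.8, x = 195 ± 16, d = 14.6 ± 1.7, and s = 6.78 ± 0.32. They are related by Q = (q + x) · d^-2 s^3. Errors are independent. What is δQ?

Let u = q + x = 211. δu = √(δq² + δx²) = √(3.24 + 256) = 16.1, so δu/u = 0.0763.
Q is then a monomial in u, d, s:
δQ/Q = √((δu/u)² + (-2·δd/d)² + (3·δs/s)²) = √(0.00583 + 0.0542 + 0.0200) = 0.283
Q = 308, so δQ = 0.283 × 308 = 87.3.

87.3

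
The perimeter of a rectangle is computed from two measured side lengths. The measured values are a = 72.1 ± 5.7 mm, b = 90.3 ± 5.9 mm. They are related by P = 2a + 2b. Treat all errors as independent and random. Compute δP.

16.4 mm

P is a linear combination, so absolute uncertainties add in quadrature:
  (2·δa)² = 130;  (2·δb)² = 139
δP = √(269) = 16.4 mm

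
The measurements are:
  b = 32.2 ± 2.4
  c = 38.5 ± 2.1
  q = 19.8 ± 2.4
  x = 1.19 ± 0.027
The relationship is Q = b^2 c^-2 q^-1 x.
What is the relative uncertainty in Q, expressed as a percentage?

22.2%

Products/powers → add relative errors in quadrature, weighted by exponent:
  (2·δb/b)² = (2×0.0745)² = 0.0222;  (-2·δc/c)² = (-2×0.0545)² = 0.0119;  (-1·δq/q)² = (-1×0.121)² = 0.0147;  (1·δx/x)² = (1×0.0227)² = 0.000515
δQ/Q = √(0.0493) = 0.222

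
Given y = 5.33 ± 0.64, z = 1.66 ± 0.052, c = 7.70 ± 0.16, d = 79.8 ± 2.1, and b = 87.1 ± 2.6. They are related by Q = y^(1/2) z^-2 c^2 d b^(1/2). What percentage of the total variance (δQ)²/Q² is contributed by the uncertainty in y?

(δQ/Q)² = (½·δy/y)² + (-2·δz/z)² + (2·δc/c)² + (1·δd/d)² + (½·δb/b)²
  y term: (0.5×0.120)² = 0.00360
  z term: (-2×0.0313)² = 0.00393
  c term: (2×0.0208)² = 0.00173
  d term: (1×0.0263)² = 0.000693
  b term: (0.5×0.0299)² = 0.000223
Total = 0.0102. Share from y = 0.00360/0.0102 = 0.354.

35.4%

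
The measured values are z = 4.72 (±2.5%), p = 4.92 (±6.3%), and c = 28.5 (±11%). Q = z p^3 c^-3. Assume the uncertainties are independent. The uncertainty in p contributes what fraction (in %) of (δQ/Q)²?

24.6%

(δQ/Q)² = (1·δz/z)² + (3·δp/p)² + (-3·δc/c)²
  z term: (1×0.0250)² = 0.000625
  p term: (3×0.0630)² = 0.0357
  c term: (-3×0.110)² = 0.109
Total = 0.145. Share from p = 0.0357/0.145 = 0.246.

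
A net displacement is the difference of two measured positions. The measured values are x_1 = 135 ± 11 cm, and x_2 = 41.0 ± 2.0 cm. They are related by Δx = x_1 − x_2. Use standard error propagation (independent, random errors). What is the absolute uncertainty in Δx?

11.2 cm

Sums and differences: (δΔx)² = Σ (cᵢ δxᵢ)².
  (δx_1)² = 121;  (δx_2)² = 4.00
δΔx = √(125) = 11.2 cm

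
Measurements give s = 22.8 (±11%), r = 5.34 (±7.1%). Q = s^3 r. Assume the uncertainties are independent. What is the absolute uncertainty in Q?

21400

For a monomial Q ∝ s^3, r, fractional errors add in quadrature:
  (3·δs/s)² = (3×0.110)² = 0.109;  (1·δr/r)² = (1×0.0710)² = 0.00504
δQ/Q = √(0.114) = 0.338
Q = 63300, so δQ = 0.338 × 63300 = 21400.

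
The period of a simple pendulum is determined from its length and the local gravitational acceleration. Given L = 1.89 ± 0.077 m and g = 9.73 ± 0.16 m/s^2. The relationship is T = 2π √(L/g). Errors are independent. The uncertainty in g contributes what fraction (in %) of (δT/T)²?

14.0%

(δT/T)² = (½·δL/L)² + (−½·δg/g)²
  L term: (0.5×0.0407)² = 0.000415
  g term: (-0.5×0.0164)² = 6.76e-05
Total = 0.000483. Share from g = 6.76e-05/0.000483 = 0.140.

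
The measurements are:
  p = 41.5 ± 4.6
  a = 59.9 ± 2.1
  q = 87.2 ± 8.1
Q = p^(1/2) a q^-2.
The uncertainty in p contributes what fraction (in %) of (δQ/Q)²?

7.91%

(δQ/Q)² = (½·δp/p)² + (1·δa/a)² + (-2·δq/q)²
  p term: (0.5×0.111)² = 0.00307
  a term: (1×0.0351)² = 0.00123
  q term: (-2×0.0929)² = 0.0345
Total = 0.0388. Share from p = 0.00307/0.0388 = 0.0791.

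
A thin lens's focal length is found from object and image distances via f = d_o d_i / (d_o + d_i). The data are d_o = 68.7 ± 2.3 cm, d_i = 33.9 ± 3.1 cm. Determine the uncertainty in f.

1.41 cm

∂f/∂d_o = (d_i/(d_o+d_i))² = 0.109;  ∂f/∂d_i = (d_o/(d_o+d_i))² = 0.448
δf = √((∂f/∂d_o · δd_o)² + (∂f/∂d_i · δd_i)²) = √(0.0630 + 1.93) = 1.41 cm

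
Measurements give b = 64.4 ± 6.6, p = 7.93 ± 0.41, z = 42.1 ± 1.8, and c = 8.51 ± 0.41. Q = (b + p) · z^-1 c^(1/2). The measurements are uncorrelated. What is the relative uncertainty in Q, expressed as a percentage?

Let u = b + p = 72.3. δu = √(δb² + δp²) = √(43.6 + 0.168) = 6.61, so δu/u = 0.0914.
Q is then a monomial in u, z, c:
δQ/Q = √((δu/u)² + (-1·δz/z)² + (½·δc/c)²) = √(0.00836 + 0.00183 + 0.000580) = 0.104

10.4%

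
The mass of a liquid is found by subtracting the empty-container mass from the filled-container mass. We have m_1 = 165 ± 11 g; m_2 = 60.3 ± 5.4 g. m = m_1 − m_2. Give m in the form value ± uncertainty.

m is a linear combination, so absolute uncertainties add in quadrature:
  (δm_1)² = 121;  (δm_2)² = 29.2
δm = √(150) = 12.3 g
m = 105 g.

105 ± 12.3 g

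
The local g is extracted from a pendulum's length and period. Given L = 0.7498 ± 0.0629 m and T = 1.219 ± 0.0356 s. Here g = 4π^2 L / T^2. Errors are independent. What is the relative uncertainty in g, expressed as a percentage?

Products/powers → add relative errors in quadrature, weighted by exponent:
  (1·δL/L)² = (1×0.0839)² = 0.00704;  (-2·δT/T)² = (-2×0.0292)² = 0.00341
δg/g = √(0.0104) = 0.102

10.2%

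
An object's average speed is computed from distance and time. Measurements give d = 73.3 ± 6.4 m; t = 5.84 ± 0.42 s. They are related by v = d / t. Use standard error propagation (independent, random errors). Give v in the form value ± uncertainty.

Relative error in a monomial: (δv/v)² = Σ (nᵢ · δxᵢ/xᵢ)².
  (1·δd/d)² = (1×0.0873)² = 0.00762;  (-1·δt/t)² = (-1×0.0719)² = 0.00517
δv/v = √(0.0128) = 0.113
v = 12.6 m/s, so δv = 0.113 × 12.6 = 1.42 m/s.

12.6 ± 1.42 m/s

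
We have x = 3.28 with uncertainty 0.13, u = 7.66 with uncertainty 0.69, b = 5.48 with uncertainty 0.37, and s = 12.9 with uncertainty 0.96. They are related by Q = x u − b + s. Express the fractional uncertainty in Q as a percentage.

8.23%

Let p = x·u = 25.1. δp/p = √((1·δx/x)² + (1·δu/u)²) = √(0.00157 + 0.00811) = 0.0984, so δp = 2.47.
Q = p − b + s: δQ = √(δp² + δb² + δs²) = √(6.11 + 0.137 + 0.922) = 2.68
Q = 32.5, so δQ/Q = 2.68/32.5 = 0.0823.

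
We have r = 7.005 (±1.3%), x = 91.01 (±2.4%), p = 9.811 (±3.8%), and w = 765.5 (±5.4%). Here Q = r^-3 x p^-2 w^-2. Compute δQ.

For a monomial Q ∝ r^-3, x, p^-2, w^-2, fractional errors add in quadrature:
  (-3·δr/r)² = (-3×0.0130)² = 0.00152;  (1·δx/x)² = (1×0.0240)² = 0.000576;  (-2·δp/p)² = (-2×0.0380)² = 0.00578;  (-2·δw/w)² = (-2×0.0540)² = 0.0117
δQ/Q = √(0.0195) = 0.140
Q = 4.694e-09, so δQ = 0.140 × 4.694e-09 = 6.56e-10.

6.56e-10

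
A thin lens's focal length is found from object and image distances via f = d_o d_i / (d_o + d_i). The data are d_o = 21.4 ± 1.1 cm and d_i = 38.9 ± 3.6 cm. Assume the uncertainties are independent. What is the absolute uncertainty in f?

∂f/∂d_o = (d_i/(d_o+d_i))² = 0.416;  ∂f/∂d_i = (d_o/(d_o+d_i))² = 0.126
δf = √((∂f/∂d_o · δd_o)² + (∂f/∂d_i · δd_i)²) = √(0.210 + 0.206) = 0.644 cm

0.644 cm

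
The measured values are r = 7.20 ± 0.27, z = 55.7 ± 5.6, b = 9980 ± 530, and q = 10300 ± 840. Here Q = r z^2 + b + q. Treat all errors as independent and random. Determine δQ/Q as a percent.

11.0%

Let p = r·z^2 = 22300. δp/p = √((1·δr/r)² + (2·δz/z)²) = √(0.00141 + 0.0404) = 0.205, so δp = 4570.
Q = p + b + q: δQ = √(δp² + δb² + δq²) = √(2.09e+07 + 2.81e+05 + 7.06e+05) = 4680
Q = 42600, so δQ/Q = 4680/42600 = 0.110.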